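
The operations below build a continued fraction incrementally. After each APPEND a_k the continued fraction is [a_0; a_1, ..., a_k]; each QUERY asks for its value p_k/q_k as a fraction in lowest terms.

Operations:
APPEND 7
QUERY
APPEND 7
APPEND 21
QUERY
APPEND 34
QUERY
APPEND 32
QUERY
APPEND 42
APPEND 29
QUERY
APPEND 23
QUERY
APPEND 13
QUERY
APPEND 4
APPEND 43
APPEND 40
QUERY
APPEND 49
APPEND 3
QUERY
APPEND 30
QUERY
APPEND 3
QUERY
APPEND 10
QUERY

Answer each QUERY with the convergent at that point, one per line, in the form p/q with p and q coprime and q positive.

7/1
1057/148
35988/5039
1152673/161396
1406152039/196887855
32389945151/4535204336
422475439002/59154544223
2980963035254719/417391150862308
441405972273464929/61805176577432665
13388320837950017940/1874617892465170069
40606368486123518749/5685658853972942872
419452005699185205430/58731206432194598789

APPEND 7: p_0 = 7·1 + 0 = 7, q_0 = 7·0 + 1 = 1 → 7/1
APPEND 7: p_1 = 7·7 + 1 = 50, q_1 = 7·1 + 0 = 7 → 50/7
APPEND 21: p_2 = 21·50 + 7 = 1057, q_2 = 21·7 + 1 = 148 → 1057/148
APPEND 34: p_3 = 34·1057 + 50 = 35988, q_3 = 34·148 + 7 = 5039 → 35988/5039
APPEND 32: p_4 = 32·35988 + 1057 = 1152673, q_4 = 32·5039 + 148 = 161396 → 1152673/161396
APPEND 42: p_5 = 42·1152673 + 35988 = 48448254, q_5 = 42·161396 + 5039 = 6783671 → 48448254/6783671
APPEND 29: p_6 = 29·48448254 + 1152673 = 1406152039, q_6 = 29·6783671 + 161396 = 196887855 → 1406152039/196887855
APPEND 23: p_7 = 23·1406152039 + 48448254 = 32389945151, q_7 = 23·196887855 + 6783671 = 4535204336 → 32389945151/4535204336
APPEND 13: p_8 = 13·32389945151 + 1406152039 = 422475439002, q_8 = 13·4535204336 + 196887855 = 59154544223 → 422475439002/59154544223
APPEND 4: p_9 = 4·422475439002 + 32389945151 = 1722291701159, q_9 = 4·59154544223 + 4535204336 = 241153381228 → 1722291701159/241153381228
APPEND 43: p_10 = 43·1722291701159 + 422475439002 = 74481018588839, q_10 = 43·241153381228 + 59154544223 = 10428749937027 → 74481018588839/10428749937027
APPEND 40: p_11 = 40·74481018588839 + 1722291701159 = 2980963035254719, q_11 = 40·10428749937027 + 241153381228 = 417391150862308 → 2980963035254719/417391150862308
APPEND 49: p_12 = 49·2980963035254719 + 74481018588839 = 146141669746070070, q_12 = 49·417391150862308 + 10428749937027 = 20462595142190119 → 146141669746070070/20462595142190119
APPEND 3: p_13 = 3·146141669746070070 + 2980963035254719 = 441405972273464929, q_13 = 3·20462595142190119 + 417391150862308 = 61805176577432665 → 441405972273464929/61805176577432665
APPEND 30: p_14 = 30·441405972273464929 + 146141669746070070 = 13388320837950017940, q_14 = 30·61805176577432665 + 20462595142190119 = 1874617892465170069 → 13388320837950017940/1874617892465170069
APPEND 3: p_15 = 3·13388320837950017940 + 441405972273464929 = 40606368486123518749, q_15 = 3·1874617892465170069 + 61805176577432665 = 5685658853972942872 → 40606368486123518749/5685658853972942872
APPEND 10: p_16 = 10·40606368486123518749 + 13388320837950017940 = 419452005699185205430, q_16 = 10·5685658853972942872 + 1874617892465170069 = 58731206432194598789 → 419452005699185205430/58731206432194598789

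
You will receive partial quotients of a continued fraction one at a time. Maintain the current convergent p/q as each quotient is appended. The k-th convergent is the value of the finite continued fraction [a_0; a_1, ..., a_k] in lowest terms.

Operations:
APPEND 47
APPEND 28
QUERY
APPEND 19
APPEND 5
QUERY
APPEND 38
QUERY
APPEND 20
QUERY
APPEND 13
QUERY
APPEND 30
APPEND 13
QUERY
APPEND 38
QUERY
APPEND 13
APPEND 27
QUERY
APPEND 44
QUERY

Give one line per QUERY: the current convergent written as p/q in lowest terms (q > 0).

APPEND 47: p_0 = 47·1 + 0 = 47, q_0 = 47·0 + 1 = 1 → 47/1
APPEND 28: p_1 = 28·47 + 1 = 1317, q_1 = 28·1 + 0 = 28 → 1317/28
APPEND 19: p_2 = 19·1317 + 47 = 25070, q_2 = 19·28 + 1 = 533 → 25070/533
APPEND 5: p_3 = 5·25070 + 1317 = 126667, q_3 = 5·533 + 28 = 2693 → 126667/2693
APPEND 38: p_4 = 38·126667 + 25070 = 4838416, q_4 = 38·2693 + 533 = 102867 → 4838416/102867
APPEND 20: p_5 = 20·4838416 + 126667 = 96894987, q_5 = 20·102867 + 2693 = 2060033 → 96894987/2060033
APPEND 13: p_6 = 13·96894987 + 4838416 = 1264473247, q_6 = 13·2060033 + 102867 = 26883296 → 1264473247/26883296
APPEND 30: p_7 = 30·1264473247 + 96894987 = 38031092397, q_7 = 30·26883296 + 2060033 = 808558913 → 38031092397/808558913
APPEND 13: p_8 = 13·38031092397 + 1264473247 = 495668674408, q_8 = 13·808558913 + 26883296 = 10538149165 → 495668674408/10538149165
APPEND 38: p_9 = 38·495668674408 + 38031092397 = 18873440719901, q_9 = 38·10538149165 + 808558913 = 401258227183 → 18873440719901/401258227183
APPEND 13: p_10 = 13·18873440719901 + 495668674408 = 245850398033121, q_10 = 13·401258227183 + 10538149165 = 5226895102544 → 245850398033121/5226895102544
APPEND 27: p_11 = 27·245850398033121 + 18873440719901 = 6656834187614168, q_11 = 27·5226895102544 + 401258227183 = 141527425995871 → 6656834187614168/141527425995871
APPEND 44: p_12 = 44·6656834187614168 + 245850398033121 = 293146554653056513, q_12 = 44·141527425995871 + 5226895102544 = 6232433638920868 → 293146554653056513/6232433638920868

1317/28
126667/2693
4838416/102867
96894987/2060033
1264473247/26883296
495668674408/10538149165
18873440719901/401258227183
6656834187614168/141527425995871
293146554653056513/6232433638920868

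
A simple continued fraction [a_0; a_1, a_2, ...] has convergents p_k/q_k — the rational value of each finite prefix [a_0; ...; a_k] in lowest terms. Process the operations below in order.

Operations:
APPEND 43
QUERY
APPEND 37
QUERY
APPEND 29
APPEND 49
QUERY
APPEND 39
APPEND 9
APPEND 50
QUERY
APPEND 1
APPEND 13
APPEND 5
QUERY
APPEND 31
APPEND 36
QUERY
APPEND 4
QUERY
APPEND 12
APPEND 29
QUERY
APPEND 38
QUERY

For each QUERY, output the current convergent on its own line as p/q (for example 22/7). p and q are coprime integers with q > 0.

APPEND 43: p_0 = 43·1 + 0 = 43, q_0 = 43·0 + 1 = 1 → 43/1
APPEND 37: p_1 = 37·43 + 1 = 1592, q_1 = 37·1 + 0 = 37 → 1592/37
APPEND 29: p_2 = 29·1592 + 43 = 46211, q_2 = 29·37 + 1 = 1074 → 46211/1074
APPEND 49: p_3 = 49·46211 + 1592 = 2265931, q_3 = 49·1074 + 37 = 52663 → 2265931/52663
APPEND 39: p_4 = 39·2265931 + 46211 = 88417520, q_4 = 39·52663 + 1074 = 2054931 → 88417520/2054931
APPEND 9: p_5 = 9·88417520 + 2265931 = 798023611, q_5 = 9·2054931 + 52663 = 18547042 → 798023611/18547042
APPEND 50: p_6 = 50·798023611 + 88417520 = 39989598070, q_6 = 50·18547042 + 2054931 = 929407031 → 39989598070/929407031
APPEND 1: p_7 = 1·39989598070 + 798023611 = 40787621681, q_7 = 1·929407031 + 18547042 = 947954073 → 40787621681/947954073
APPEND 13: p_8 = 13·40787621681 + 39989598070 = 570228679923, q_8 = 13·947954073 + 929407031 = 13252809980 → 570228679923/13252809980
APPEND 5: p_9 = 5·570228679923 + 40787621681 = 2891931021296, q_9 = 5·13252809980 + 947954073 = 67212003973 → 2891931021296/67212003973
APPEND 31: p_10 = 31·2891931021296 + 570228679923 = 90220090340099, q_10 = 31·67212003973 + 13252809980 = 2096824933143 → 90220090340099/2096824933143
APPEND 36: p_11 = 36·90220090340099 + 2891931021296 = 3250815183264860, q_11 = 36·2096824933143 + 67212003973 = 75552909597121 → 3250815183264860/75552909597121
APPEND 4: p_12 = 4·3250815183264860 + 90220090340099 = 13093480823399539, q_12 = 4·75552909597121 + 2096824933143 = 304308463321627 → 13093480823399539/304308463321627
APPEND 12: p_13 = 12·13093480823399539 + 3250815183264860 = 160372585064059328, q_13 = 12·304308463321627 + 75552909597121 = 3727254469456645 → 160372585064059328/3727254469456645
APPEND 29: p_14 = 29·160372585064059328 + 13093480823399539 = 4663898447681120051, q_14 = 29·3727254469456645 + 304308463321627 = 108394688077564332 → 4663898447681120051/108394688077564332
APPEND 38: p_15 = 38·4663898447681120051 + 160372585064059328 = 177388513596946621266, q_15 = 38·108394688077564332 + 3727254469456645 = 4122725401416901261 → 177388513596946621266/4122725401416901261

43/1
1592/37
2265931/52663
39989598070/929407031
2891931021296/67212003973
3250815183264860/75552909597121
13093480823399539/304308463321627
4663898447681120051/108394688077564332
177388513596946621266/4122725401416901261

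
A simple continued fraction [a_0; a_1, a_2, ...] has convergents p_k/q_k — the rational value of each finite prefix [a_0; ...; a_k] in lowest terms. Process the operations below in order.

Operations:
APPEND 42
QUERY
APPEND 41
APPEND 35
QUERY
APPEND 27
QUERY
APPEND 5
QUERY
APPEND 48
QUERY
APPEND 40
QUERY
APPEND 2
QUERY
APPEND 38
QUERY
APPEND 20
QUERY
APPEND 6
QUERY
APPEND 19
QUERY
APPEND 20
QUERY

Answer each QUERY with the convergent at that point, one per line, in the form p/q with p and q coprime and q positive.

APPEND 42: p_0 = 42·1 + 0 = 42, q_0 = 42·0 + 1 = 1 → 42/1
APPEND 41: p_1 = 41·42 + 1 = 1723, q_1 = 41·1 + 0 = 41 → 1723/41
APPEND 35: p_2 = 35·1723 + 42 = 60347, q_2 = 35·41 + 1 = 1436 → 60347/1436
APPEND 27: p_3 = 27·60347 + 1723 = 1631092, q_3 = 27·1436 + 41 = 38813 → 1631092/38813
APPEND 5: p_4 = 5·1631092 + 60347 = 8215807, q_4 = 5·38813 + 1436 = 195501 → 8215807/195501
APPEND 48: p_5 = 48·8215807 + 1631092 = 395989828, q_5 = 48·195501 + 38813 = 9422861 → 395989828/9422861
APPEND 40: p_6 = 40·395989828 + 8215807 = 15847808927, q_6 = 40·9422861 + 195501 = 377109941 → 15847808927/377109941
APPEND 2: p_7 = 2·15847808927 + 395989828 = 32091607682, q_7 = 2·377109941 + 9422861 = 763642743 → 32091607682/763642743
APPEND 38: p_8 = 38·32091607682 + 15847808927 = 1235328900843, q_8 = 38·763642743 + 377109941 = 29395534175 → 1235328900843/29395534175
APPEND 20: p_9 = 20·1235328900843 + 32091607682 = 24738669624542, q_9 = 20·29395534175 + 763642743 = 588674326243 → 24738669624542/588674326243
APPEND 6: p_10 = 6·24738669624542 + 1235328900843 = 149667346648095, q_10 = 6·588674326243 + 29395534175 = 3561441491633 → 149667346648095/3561441491633
APPEND 19: p_11 = 19·149667346648095 + 24738669624542 = 2868418255938347, q_11 = 19·3561441491633 + 588674326243 = 68256062667270 → 2868418255938347/68256062667270
APPEND 20: p_12 = 20·2868418255938347 + 149667346648095 = 57518032465415035, q_12 = 20·68256062667270 + 3561441491633 = 1368682694837033 → 57518032465415035/1368682694837033

42/1
60347/1436
1631092/38813
8215807/195501
395989828/9422861
15847808927/377109941
32091607682/763642743
1235328900843/29395534175
24738669624542/588674326243
149667346648095/3561441491633
2868418255938347/68256062667270
57518032465415035/1368682694837033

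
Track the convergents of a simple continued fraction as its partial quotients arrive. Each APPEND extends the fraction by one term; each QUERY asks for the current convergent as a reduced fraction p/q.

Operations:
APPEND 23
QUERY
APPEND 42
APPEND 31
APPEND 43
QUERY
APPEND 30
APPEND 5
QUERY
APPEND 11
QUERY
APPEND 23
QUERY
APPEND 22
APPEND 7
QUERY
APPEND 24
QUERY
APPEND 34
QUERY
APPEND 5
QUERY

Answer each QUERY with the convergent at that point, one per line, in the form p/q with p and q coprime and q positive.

APPEND 23: p_0 = 23·1 + 0 = 23, q_0 = 23·0 + 1 = 1 → 23/1
APPEND 42: p_1 = 42·23 + 1 = 967, q_1 = 42·1 + 0 = 42 → 967/42
APPEND 31: p_2 = 31·967 + 23 = 30000, q_2 = 31·42 + 1 = 1303 → 30000/1303
APPEND 43: p_3 = 43·30000 + 967 = 1290967, q_3 = 43·1303 + 42 = 56071 → 1290967/56071
APPEND 30: p_4 = 30·1290967 + 30000 = 38759010, q_4 = 30·56071 + 1303 = 1683433 → 38759010/1683433
APPEND 5: p_5 = 5·38759010 + 1290967 = 195086017, q_5 = 5·1683433 + 56071 = 8473236 → 195086017/8473236
APPEND 11: p_6 = 11·195086017 + 38759010 = 2184705197, q_6 = 11·8473236 + 1683433 = 94889029 → 2184705197/94889029
APPEND 23: p_7 = 23·2184705197 + 195086017 = 50443305548, q_7 = 23·94889029 + 8473236 = 2190920903 → 50443305548/2190920903
APPEND 22: p_8 = 22·50443305548 + 2184705197 = 1111937427253, q_8 = 22·2190920903 + 94889029 = 48295148895 → 1111937427253/48295148895
APPEND 7: p_9 = 7·1111937427253 + 50443305548 = 7834005296319, q_9 = 7·48295148895 + 2190920903 = 340256963168 → 7834005296319/340256963168
APPEND 24: p_10 = 24·7834005296319 + 1111937427253 = 189128064538909, q_10 = 24·340256963168 + 48295148895 = 8214462264927 → 189128064538909/8214462264927
APPEND 34: p_11 = 34·189128064538909 + 7834005296319 = 6438188199619225, q_11 = 34·8214462264927 + 340256963168 = 279631973970686 → 6438188199619225/279631973970686
APPEND 5: p_12 = 5·6438188199619225 + 189128064538909 = 32380069062635034, q_12 = 5·279631973970686 + 8214462264927 = 1406374332118357 → 32380069062635034/1406374332118357

23/1
1290967/56071
195086017/8473236
2184705197/94889029
50443305548/2190920903
7834005296319/340256963168
189128064538909/8214462264927
6438188199619225/279631973970686
32380069062635034/1406374332118357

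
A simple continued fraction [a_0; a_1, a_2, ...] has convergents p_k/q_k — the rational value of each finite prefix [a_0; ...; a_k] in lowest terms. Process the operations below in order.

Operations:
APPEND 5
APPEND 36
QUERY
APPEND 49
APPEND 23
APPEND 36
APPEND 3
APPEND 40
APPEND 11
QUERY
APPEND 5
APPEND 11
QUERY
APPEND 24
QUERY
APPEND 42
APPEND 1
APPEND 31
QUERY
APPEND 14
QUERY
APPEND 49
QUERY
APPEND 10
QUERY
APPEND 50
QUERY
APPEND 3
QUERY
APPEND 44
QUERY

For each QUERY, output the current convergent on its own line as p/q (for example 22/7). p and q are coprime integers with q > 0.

181/36
9912413511/1971535925
564985276658/112373113651
13610107809169/2706991234690
18731977766460431/3725708887335582
262833488351516959/52276437418903469
12897572906990791422/2565271142413605563
129238562558259431179/25704987861554959099
6474825700819962350372/1287814664220161560513
19553715665018146482295/3889148980522039640638
866838314961618407571352/172410369807189905748585

APPEND 5: p_0 = 5·1 + 0 = 5, q_0 = 5·0 + 1 = 1 → 5/1
APPEND 36: p_1 = 36·5 + 1 = 181, q_1 = 36·1 + 0 = 36 → 181/36
APPEND 49: p_2 = 49·181 + 5 = 8874, q_2 = 49·36 + 1 = 1765 → 8874/1765
APPEND 23: p_3 = 23·8874 + 181 = 204283, q_3 = 23·1765 + 36 = 40631 → 204283/40631
APPEND 36: p_4 = 36·204283 + 8874 = 7363062, q_4 = 36·40631 + 1765 = 1464481 → 7363062/1464481
APPEND 3: p_5 = 3·7363062 + 204283 = 22293469, q_5 = 3·1464481 + 40631 = 4434074 → 22293469/4434074
APPEND 40: p_6 = 40·22293469 + 7363062 = 899101822, q_6 = 40·4434074 + 1464481 = 178827441 → 899101822/178827441
APPEND 11: p_7 = 11·899101822 + 22293469 = 9912413511, q_7 = 11·178827441 + 4434074 = 1971535925 → 9912413511/1971535925
APPEND 5: p_8 = 5·9912413511 + 899101822 = 50461169377, q_8 = 5·1971535925 + 178827441 = 10036507066 → 50461169377/10036507066
APPEND 11: p_9 = 11·50461169377 + 9912413511 = 564985276658, q_9 = 11·10036507066 + 1971535925 = 112373113651 → 564985276658/112373113651
APPEND 24: p_10 = 24·564985276658 + 50461169377 = 13610107809169, q_10 = 24·112373113651 + 10036507066 = 2706991234690 → 13610107809169/2706991234690
APPEND 42: p_11 = 42·13610107809169 + 564985276658 = 572189513261756, q_11 = 42·2706991234690 + 112373113651 = 113806004970631 → 572189513261756/113806004970631
APPEND 1: p_12 = 1·572189513261756 + 13610107809169 = 585799621070925, q_12 = 1·113806004970631 + 2706991234690 = 116512996205321 → 585799621070925/116512996205321
APPEND 31: p_13 = 31·585799621070925 + 572189513261756 = 18731977766460431, q_13 = 31·116512996205321 + 113806004970631 = 3725708887335582 → 18731977766460431/3725708887335582
APPEND 14: p_14 = 14·18731977766460431 + 585799621070925 = 262833488351516959, q_14 = 14·3725708887335582 + 116512996205321 = 52276437418903469 → 262833488351516959/52276437418903469
APPEND 49: p_15 = 49·262833488351516959 + 18731977766460431 = 12897572906990791422, q_15 = 49·52276437418903469 + 3725708887335582 = 2565271142413605563 → 12897572906990791422/2565271142413605563
APPEND 10: p_16 = 10·12897572906990791422 + 262833488351516959 = 129238562558259431179, q_16 = 10·2565271142413605563 + 52276437418903469 = 25704987861554959099 → 129238562558259431179/25704987861554959099
APPEND 50: p_17 = 50·129238562558259431179 + 12897572906990791422 = 6474825700819962350372, q_17 = 50·25704987861554959099 + 2565271142413605563 = 1287814664220161560513 → 6474825700819962350372/1287814664220161560513
APPEND 3: p_18 = 3·6474825700819962350372 + 129238562558259431179 = 19553715665018146482295, q_18 = 3·1287814664220161560513 + 25704987861554959099 = 3889148980522039640638 → 19553715665018146482295/3889148980522039640638
APPEND 44: p_19 = 44·19553715665018146482295 + 6474825700819962350372 = 866838314961618407571352, q_19 = 44·3889148980522039640638 + 1287814664220161560513 = 172410369807189905748585 → 866838314961618407571352/172410369807189905748585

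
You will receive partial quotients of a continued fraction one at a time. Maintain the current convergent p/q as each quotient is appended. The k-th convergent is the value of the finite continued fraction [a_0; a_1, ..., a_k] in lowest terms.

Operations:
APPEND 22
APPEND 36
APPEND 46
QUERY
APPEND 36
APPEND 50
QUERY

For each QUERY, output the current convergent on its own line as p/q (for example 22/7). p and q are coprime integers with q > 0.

APPEND 22: p_0 = 22·1 + 0 = 22, q_0 = 22·0 + 1 = 1 → 22/1
APPEND 36: p_1 = 36·22 + 1 = 793, q_1 = 36·1 + 0 = 36 → 793/36
APPEND 46: p_2 = 46·793 + 22 = 36500, q_2 = 46·36 + 1 = 1657 → 36500/1657
APPEND 36: p_3 = 36·36500 + 793 = 1314793, q_3 = 36·1657 + 36 = 59688 → 1314793/59688
APPEND 50: p_4 = 50·1314793 + 36500 = 65776150, q_4 = 50·59688 + 1657 = 2986057 → 65776150/2986057

36500/1657
65776150/2986057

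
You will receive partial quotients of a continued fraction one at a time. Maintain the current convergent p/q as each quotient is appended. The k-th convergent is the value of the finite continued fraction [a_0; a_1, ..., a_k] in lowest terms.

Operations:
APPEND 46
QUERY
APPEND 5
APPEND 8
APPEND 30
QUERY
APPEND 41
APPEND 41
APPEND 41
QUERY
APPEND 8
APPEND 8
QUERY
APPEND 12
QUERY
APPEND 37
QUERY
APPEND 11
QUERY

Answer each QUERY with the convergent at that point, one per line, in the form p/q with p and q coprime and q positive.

APPEND 46: p_0 = 46·1 + 0 = 46, q_0 = 46·0 + 1 = 1 → 46/1
APPEND 5: p_1 = 5·46 + 1 = 231, q_1 = 5·1 + 0 = 5 → 231/5
APPEND 8: p_2 = 8·231 + 46 = 1894, q_2 = 8·5 + 1 = 41 → 1894/41
APPEND 30: p_3 = 30·1894 + 231 = 57051, q_3 = 30·41 + 5 = 1235 → 57051/1235
APPEND 41: p_4 = 41·57051 + 1894 = 2340985, q_4 = 41·1235 + 41 = 50676 → 2340985/50676
APPEND 41: p_5 = 41·2340985 + 57051 = 96037436, q_5 = 41·50676 + 1235 = 2078951 → 96037436/2078951
APPEND 41: p_6 = 41·96037436 + 2340985 = 3939875861, q_6 = 41·2078951 + 50676 = 85287667 → 3939875861/85287667
APPEND 8: p_7 = 8·3939875861 + 96037436 = 31615044324, q_7 = 8·85287667 + 2078951 = 684380287 → 31615044324/684380287
APPEND 8: p_8 = 8·31615044324 + 3939875861 = 256860230453, q_8 = 8·684380287 + 85287667 = 5560329963 → 256860230453/5560329963
APPEND 12: p_9 = 12·256860230453 + 31615044324 = 3113937809760, q_9 = 12·5560329963 + 684380287 = 67408339843 → 3113937809760/67408339843
APPEND 37: p_10 = 37·3113937809760 + 256860230453 = 115472559191573, q_10 = 37·67408339843 + 5560329963 = 2499668904154 → 115472559191573/2499668904154
APPEND 11: p_11 = 11·115472559191573 + 3113937809760 = 1273312088917063, q_11 = 11·2499668904154 + 67408339843 = 27563766285537 → 1273312088917063/27563766285537

46/1
57051/1235
3939875861/85287667
256860230453/5560329963
3113937809760/67408339843
115472559191573/2499668904154
1273312088917063/27563766285537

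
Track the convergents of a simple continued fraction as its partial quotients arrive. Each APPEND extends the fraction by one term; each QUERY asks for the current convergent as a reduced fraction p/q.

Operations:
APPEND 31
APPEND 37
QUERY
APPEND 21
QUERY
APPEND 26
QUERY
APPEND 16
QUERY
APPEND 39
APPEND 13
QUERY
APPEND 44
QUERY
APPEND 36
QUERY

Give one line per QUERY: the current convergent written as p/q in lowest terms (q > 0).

APPEND 31: p_0 = 31·1 + 0 = 31, q_0 = 31·0 + 1 = 1 → 31/1
APPEND 37: p_1 = 37·31 + 1 = 1148, q_1 = 37·1 + 0 = 37 → 1148/37
APPEND 21: p_2 = 21·1148 + 31 = 24139, q_2 = 21·37 + 1 = 778 → 24139/778
APPEND 26: p_3 = 26·24139 + 1148 = 628762, q_3 = 26·778 + 37 = 20265 → 628762/20265
APPEND 16: p_4 = 16·628762 + 24139 = 10084331, q_4 = 16·20265 + 778 = 325018 → 10084331/325018
APPEND 39: p_5 = 39·10084331 + 628762 = 393917671, q_5 = 39·325018 + 20265 = 12695967 → 393917671/12695967
APPEND 13: p_6 = 13·393917671 + 10084331 = 5131014054, q_6 = 13·12695967 + 325018 = 165372589 → 5131014054/165372589
APPEND 44: p_7 = 44·5131014054 + 393917671 = 226158536047, q_7 = 44·165372589 + 12695967 = 7289089883 → 226158536047/7289089883
APPEND 36: p_8 = 36·226158536047 + 5131014054 = 8146838311746, q_8 = 36·7289089883 + 165372589 = 262572608377 → 8146838311746/262572608377

1148/37
24139/778
628762/20265
10084331/325018
5131014054/165372589
226158536047/7289089883
8146838311746/262572608377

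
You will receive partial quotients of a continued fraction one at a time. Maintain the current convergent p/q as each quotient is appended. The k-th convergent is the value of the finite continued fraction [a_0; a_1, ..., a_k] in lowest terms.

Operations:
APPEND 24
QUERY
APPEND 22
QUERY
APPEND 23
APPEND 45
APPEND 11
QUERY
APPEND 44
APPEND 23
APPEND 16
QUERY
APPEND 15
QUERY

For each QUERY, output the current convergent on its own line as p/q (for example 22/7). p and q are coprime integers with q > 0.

24/1
529/22
6052555/251714
98568750616/4099282781
1484675127307/61744753248

APPEND 24: p_0 = 24·1 + 0 = 24, q_0 = 24·0 + 1 = 1 → 24/1
APPEND 22: p_1 = 22·24 + 1 = 529, q_1 = 22·1 + 0 = 22 → 529/22
APPEND 23: p_2 = 23·529 + 24 = 12191, q_2 = 23·22 + 1 = 507 → 12191/507
APPEND 45: p_3 = 45·12191 + 529 = 549124, q_3 = 45·507 + 22 = 22837 → 549124/22837
APPEND 11: p_4 = 11·549124 + 12191 = 6052555, q_4 = 11·22837 + 507 = 251714 → 6052555/251714
APPEND 44: p_5 = 44·6052555 + 549124 = 266861544, q_5 = 44·251714 + 22837 = 11098253 → 266861544/11098253
APPEND 23: p_6 = 23·266861544 + 6052555 = 6143868067, q_6 = 23·11098253 + 251714 = 255511533 → 6143868067/255511533
APPEND 16: p_7 = 16·6143868067 + 266861544 = 98568750616, q_7 = 16·255511533 + 11098253 = 4099282781 → 98568750616/4099282781
APPEND 15: p_8 = 15·98568750616 + 6143868067 = 1484675127307, q_8 = 15·4099282781 + 255511533 = 61744753248 → 1484675127307/61744753248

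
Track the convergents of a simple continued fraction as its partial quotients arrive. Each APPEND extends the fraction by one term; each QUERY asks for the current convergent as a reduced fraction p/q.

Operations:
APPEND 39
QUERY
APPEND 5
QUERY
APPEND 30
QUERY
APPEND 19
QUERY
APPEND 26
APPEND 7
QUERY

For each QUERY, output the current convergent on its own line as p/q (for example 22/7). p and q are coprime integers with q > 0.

APPEND 39: p_0 = 39·1 + 0 = 39, q_0 = 39·0 + 1 = 1 → 39/1
APPEND 5: p_1 = 5·39 + 1 = 196, q_1 = 5·1 + 0 = 5 → 196/5
APPEND 30: p_2 = 30·196 + 39 = 5919, q_2 = 30·5 + 1 = 151 → 5919/151
APPEND 19: p_3 = 19·5919 + 196 = 112657, q_3 = 19·151 + 5 = 2874 → 112657/2874
APPEND 26: p_4 = 26·112657 + 5919 = 2935001, q_4 = 26·2874 + 151 = 74875 → 2935001/74875
APPEND 7: p_5 = 7·2935001 + 112657 = 20657664, q_5 = 7·74875 + 2874 = 526999 → 20657664/526999

39/1
196/5
5919/151
112657/2874
20657664/526999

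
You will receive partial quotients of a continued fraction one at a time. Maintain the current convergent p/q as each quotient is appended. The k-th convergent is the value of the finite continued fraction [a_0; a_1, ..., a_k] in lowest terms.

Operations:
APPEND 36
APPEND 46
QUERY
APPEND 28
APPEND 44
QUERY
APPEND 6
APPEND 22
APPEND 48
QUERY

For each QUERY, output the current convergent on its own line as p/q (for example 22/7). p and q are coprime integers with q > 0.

APPEND 36: p_0 = 36·1 + 0 = 36, q_0 = 36·0 + 1 = 1 → 36/1
APPEND 46: p_1 = 46·36 + 1 = 1657, q_1 = 46·1 + 0 = 46 → 1657/46
APPEND 28: p_2 = 28·1657 + 36 = 46432, q_2 = 28·46 + 1 = 1289 → 46432/1289
APPEND 44: p_3 = 44·46432 + 1657 = 2044665, q_3 = 44·1289 + 46 = 56762 → 2044665/56762
APPEND 6: p_4 = 6·2044665 + 46432 = 12314422, q_4 = 6·56762 + 1289 = 341861 → 12314422/341861
APPEND 22: p_5 = 22·12314422 + 2044665 = 272961949, q_5 = 22·341861 + 56762 = 7577704 → 272961949/7577704
APPEND 48: p_6 = 48·272961949 + 12314422 = 13114487974, q_6 = 48·7577704 + 341861 = 364071653 → 13114487974/364071653

1657/46
2044665/56762
13114487974/364071653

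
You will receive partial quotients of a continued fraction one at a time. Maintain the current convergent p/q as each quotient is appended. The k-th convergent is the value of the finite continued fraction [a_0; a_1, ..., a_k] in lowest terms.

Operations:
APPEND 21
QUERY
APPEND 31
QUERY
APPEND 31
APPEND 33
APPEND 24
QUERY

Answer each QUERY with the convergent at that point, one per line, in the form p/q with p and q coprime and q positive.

21/1
652/31
16060417/763610

APPEND 21: p_0 = 21·1 + 0 = 21, q_0 = 21·0 + 1 = 1 → 21/1
APPEND 31: p_1 = 31·21 + 1 = 652, q_1 = 31·1 + 0 = 31 → 652/31
APPEND 31: p_2 = 31·652 + 21 = 20233, q_2 = 31·31 + 1 = 962 → 20233/962
APPEND 33: p_3 = 33·20233 + 652 = 668341, q_3 = 33·962 + 31 = 31777 → 668341/31777
APPEND 24: p_4 = 24·668341 + 20233 = 16060417, q_4 = 24·31777 + 962 = 763610 → 16060417/763610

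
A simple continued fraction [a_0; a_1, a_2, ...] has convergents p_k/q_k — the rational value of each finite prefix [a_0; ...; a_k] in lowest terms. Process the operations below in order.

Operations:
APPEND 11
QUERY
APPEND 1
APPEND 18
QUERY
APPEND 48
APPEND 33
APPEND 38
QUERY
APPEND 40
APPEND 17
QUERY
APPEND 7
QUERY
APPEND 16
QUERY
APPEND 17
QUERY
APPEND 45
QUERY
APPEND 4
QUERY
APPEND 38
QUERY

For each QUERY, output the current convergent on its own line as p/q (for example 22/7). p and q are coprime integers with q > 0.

APPEND 11: p_0 = 11·1 + 0 = 11, q_0 = 11·0 + 1 = 1 → 11/1
APPEND 1: p_1 = 1·11 + 1 = 12, q_1 = 1·1 + 0 = 1 → 12/1
APPEND 18: p_2 = 18·12 + 11 = 227, q_2 = 18·1 + 1 = 19 → 227/19
APPEND 48: p_3 = 48·227 + 12 = 10908, q_3 = 48·19 + 1 = 913 → 10908/913
APPEND 33: p_4 = 33·10908 + 227 = 360191, q_4 = 33·913 + 19 = 30148 → 360191/30148
APPEND 38: p_5 = 38·360191 + 10908 = 13698166, q_5 = 38·30148 + 913 = 1146537 → 13698166/1146537
APPEND 40: p_6 = 40·13698166 + 360191 = 548286831, q_6 = 40·1146537 + 30148 = 45891628 → 548286831/45891628
APPEND 17: p_7 = 17·548286831 + 13698166 = 9334574293, q_7 = 17·45891628 + 1146537 = 781304213 → 9334574293/781304213
APPEND 7: p_8 = 7·9334574293 + 548286831 = 65890306882, q_8 = 7·781304213 + 45891628 = 5515021119 → 65890306882/5515021119
APPEND 16: p_9 = 16·65890306882 + 9334574293 = 1063579484405, q_9 = 16·5515021119 + 781304213 = 89021642117 → 1063579484405/89021642117
APPEND 17: p_10 = 17·1063579484405 + 65890306882 = 18146741541767, q_10 = 17·89021642117 + 5515021119 = 1518882937108 → 18146741541767/1518882937108
APPEND 45: p_11 = 45·18146741541767 + 1063579484405 = 817666948863920, q_11 = 45·1518882937108 + 89021642117 = 68438753811977 → 817666948863920/68438753811977
APPEND 4: p_12 = 4·817666948863920 + 18146741541767 = 3288814536997447, q_12 = 4·68438753811977 + 1518882937108 = 275273898185016 → 3288814536997447/275273898185016
APPEND 38: p_13 = 38·3288814536997447 + 817666948863920 = 125792619354766906, q_13 = 38·275273898185016 + 68438753811977 = 10528846884842585 → 125792619354766906/10528846884842585

11/1
227/19
13698166/1146537
9334574293/781304213
65890306882/5515021119
1063579484405/89021642117
18146741541767/1518882937108
817666948863920/68438753811977
3288814536997447/275273898185016
125792619354766906/10528846884842585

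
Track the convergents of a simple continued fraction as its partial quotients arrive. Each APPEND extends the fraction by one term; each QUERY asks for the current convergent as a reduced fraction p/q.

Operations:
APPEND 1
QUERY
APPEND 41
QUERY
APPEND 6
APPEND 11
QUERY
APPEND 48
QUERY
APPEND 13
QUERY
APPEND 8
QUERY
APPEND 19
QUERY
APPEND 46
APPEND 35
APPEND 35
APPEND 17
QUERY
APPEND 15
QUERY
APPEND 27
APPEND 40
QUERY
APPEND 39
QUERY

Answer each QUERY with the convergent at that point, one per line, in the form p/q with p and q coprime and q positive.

APPEND 1: p_0 = 1·1 + 0 = 1, q_0 = 1·0 + 1 = 1 → 1/1
APPEND 41: p_1 = 41·1 + 1 = 42, q_1 = 41·1 + 0 = 41 → 42/41
APPEND 6: p_2 = 6·42 + 1 = 253, q_2 = 6·41 + 1 = 247 → 253/247
APPEND 11: p_3 = 11·253 + 42 = 2825, q_3 = 11·247 + 41 = 2758 → 2825/2758
APPEND 48: p_4 = 48·2825 + 253 = 135853, q_4 = 48·2758 + 247 = 132631 → 135853/132631
APPEND 13: p_5 = 13·135853 + 2825 = 1768914, q_5 = 13·132631 + 2758 = 1726961 → 1768914/1726961
APPEND 8: p_6 = 8·1768914 + 135853 = 14287165, q_6 = 8·1726961 + 132631 = 13948319 → 14287165/13948319
APPEND 19: p_7 = 19·14287165 + 1768914 = 273225049, q_7 = 19·13948319 + 1726961 = 266745022 → 273225049/266745022
APPEND 46: p_8 = 46·273225049 + 14287165 = 12582639419, q_8 = 46·266745022 + 13948319 = 12284219331 → 12582639419/12284219331
APPEND 35: p_9 = 35·12582639419 + 273225049 = 440665604714, q_9 = 35·12284219331 + 266745022 = 430214421607 → 440665604714/430214421607
APPEND 35: p_10 = 35·440665604714 + 12582639419 = 15435878804409, q_10 = 35·430214421607 + 12284219331 = 15069788975576 → 15435878804409/15069788975576
APPEND 17: p_11 = 17·15435878804409 + 440665604714 = 262850605279667, q_11 = 17·15069788975576 + 430214421607 = 256616627006399 → 262850605279667/256616627006399
APPEND 15: p_12 = 15·262850605279667 + 15435878804409 = 3958194957999414, q_12 = 15·256616627006399 + 15069788975576 = 3864319194071561 → 3958194957999414/3864319194071561
APPEND 27: p_13 = 27·3958194957999414 + 262850605279667 = 107134114471263845, q_13 = 27·3864319194071561 + 256616627006399 = 104593234866938546 → 107134114471263845/104593234866938546
APPEND 40: p_14 = 40·107134114471263845 + 3958194957999414 = 4289322773808553214, q_14 = 40·104593234866938546 + 3864319194071561 = 4187593713871613401 → 4289322773808553214/4187593713871613401
APPEND 39: p_15 = 39·4289322773808553214 + 107134114471263845 = 167390722293004839191, q_15 = 39·4187593713871613401 + 104593234866938546 = 163420748075859861185 → 167390722293004839191/163420748075859861185

1/1
42/41
2825/2758
135853/132631
1768914/1726961
14287165/13948319
273225049/266745022
262850605279667/256616627006399
3958194957999414/3864319194071561
4289322773808553214/4187593713871613401
167390722293004839191/163420748075859861185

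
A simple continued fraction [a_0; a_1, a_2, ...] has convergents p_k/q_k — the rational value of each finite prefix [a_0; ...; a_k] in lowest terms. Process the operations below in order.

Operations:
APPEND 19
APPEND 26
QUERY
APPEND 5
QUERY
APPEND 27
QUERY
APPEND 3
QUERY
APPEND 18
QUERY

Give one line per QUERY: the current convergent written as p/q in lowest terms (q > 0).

APPEND 19: p_0 = 19·1 + 0 = 19, q_0 = 19·0 + 1 = 1 → 19/1
APPEND 26: p_1 = 26·19 + 1 = 495, q_1 = 26·1 + 0 = 26 → 495/26
APPEND 5: p_2 = 5·495 + 19 = 2494, q_2 = 5·26 + 1 = 131 → 2494/131
APPEND 27: p_3 = 27·2494 + 495 = 67833, q_3 = 27·131 + 26 = 3563 → 67833/3563
APPEND 3: p_4 = 3·67833 + 2494 = 205993, q_4 = 3·3563 + 131 = 10820 → 205993/10820
APPEND 18: p_5 = 18·205993 + 67833 = 3775707, q_5 = 18·10820 + 3563 = 198323 → 3775707/198323

495/26
2494/131
67833/3563
205993/10820
3775707/198323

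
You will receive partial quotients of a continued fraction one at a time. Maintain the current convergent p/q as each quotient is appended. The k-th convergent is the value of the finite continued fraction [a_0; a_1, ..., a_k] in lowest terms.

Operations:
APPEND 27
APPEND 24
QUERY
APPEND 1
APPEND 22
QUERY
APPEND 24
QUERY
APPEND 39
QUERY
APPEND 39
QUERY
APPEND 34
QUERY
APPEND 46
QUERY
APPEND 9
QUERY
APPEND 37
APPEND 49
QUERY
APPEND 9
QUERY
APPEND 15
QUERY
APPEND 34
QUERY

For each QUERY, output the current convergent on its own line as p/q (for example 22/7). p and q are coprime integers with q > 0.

649/24
15521/574
373180/13801
14569541/538813
568585279/21027508
19346469027/715474085
890506160521/32932835418
8033901913716/297110992847
14617132873346353/540573049959940
131852340737085190/4876183489210217
1992402243929624203/73683325388113195
67873528634344308092/2510109246685058847

APPEND 27: p_0 = 27·1 + 0 = 27, q_0 = 27·0 + 1 = 1 → 27/1
APPEND 24: p_1 = 24·27 + 1 = 649, q_1 = 24·1 + 0 = 24 → 649/24
APPEND 1: p_2 = 1·649 + 27 = 676, q_2 = 1·24 + 1 = 25 → 676/25
APPEND 22: p_3 = 22·676 + 649 = 15521, q_3 = 22·25 + 24 = 574 → 15521/574
APPEND 24: p_4 = 24·15521 + 676 = 373180, q_4 = 24·574 + 25 = 13801 → 373180/13801
APPEND 39: p_5 = 39·373180 + 15521 = 14569541, q_5 = 39·13801 + 574 = 538813 → 14569541/538813
APPEND 39: p_6 = 39·14569541 + 373180 = 568585279, q_6 = 39·538813 + 13801 = 21027508 → 568585279/21027508
APPEND 34: p_7 = 34·568585279 + 14569541 = 19346469027, q_7 = 34·21027508 + 538813 = 715474085 → 19346469027/715474085
APPEND 46: p_8 = 46·19346469027 + 568585279 = 890506160521, q_8 = 46·715474085 + 21027508 = 32932835418 → 890506160521/32932835418
APPEND 9: p_9 = 9·890506160521 + 19346469027 = 8033901913716, q_9 = 9·32932835418 + 715474085 = 297110992847 → 8033901913716/297110992847
APPEND 37: p_10 = 37·8033901913716 + 890506160521 = 298144876968013, q_10 = 37·297110992847 + 32932835418 = 11026039570757 → 298144876968013/11026039570757
APPEND 49: p_11 = 49·298144876968013 + 8033901913716 = 14617132873346353, q_11 = 49·11026039570757 + 297110992847 = 540573049959940 → 14617132873346353/540573049959940
APPEND 9: p_12 = 9·14617132873346353 + 298144876968013 = 131852340737085190, q_12 = 9·540573049959940 + 11026039570757 = 4876183489210217 → 131852340737085190/4876183489210217
APPEND 15: p_13 = 15·131852340737085190 + 14617132873346353 = 1992402243929624203, q_13 = 15·4876183489210217 + 540573049959940 = 73683325388113195 → 1992402243929624203/73683325388113195
APPEND 34: p_14 = 34·1992402243929624203 + 131852340737085190 = 67873528634344308092, q_14 = 34·73683325388113195 + 4876183489210217 = 2510109246685058847 → 67873528634344308092/2510109246685058847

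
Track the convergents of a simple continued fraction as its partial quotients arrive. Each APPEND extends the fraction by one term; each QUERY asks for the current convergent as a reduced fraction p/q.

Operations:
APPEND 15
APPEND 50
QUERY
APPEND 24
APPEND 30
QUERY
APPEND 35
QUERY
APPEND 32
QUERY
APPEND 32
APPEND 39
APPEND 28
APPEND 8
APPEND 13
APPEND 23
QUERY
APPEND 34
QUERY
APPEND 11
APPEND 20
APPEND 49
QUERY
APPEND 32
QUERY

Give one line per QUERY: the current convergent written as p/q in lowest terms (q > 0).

751/50
541921/36080
18985274/1264001
608070689/40484112
51851673858196774/3452179178895943
1765203888064736517/117523691241838918
19185676638676634879574/1277343400836030791203
614332799530391786852105/40901030606101009638234

APPEND 15: p_0 = 15·1 + 0 = 15, q_0 = 15·0 + 1 = 1 → 15/1
APPEND 50: p_1 = 50·15 + 1 = 751, q_1 = 50·1 + 0 = 50 → 751/50
APPEND 24: p_2 = 24·751 + 15 = 18039, q_2 = 24·50 + 1 = 1201 → 18039/1201
APPEND 30: p_3 = 30·18039 + 751 = 541921, q_3 = 30·1201 + 50 = 36080 → 541921/36080
APPEND 35: p_4 = 35·541921 + 18039 = 18985274, q_4 = 35·36080 + 1201 = 1264001 → 18985274/1264001
APPEND 32: p_5 = 32·18985274 + 541921 = 608070689, q_5 = 32·1264001 + 36080 = 40484112 → 608070689/40484112
APPEND 32: p_6 = 32·608070689 + 18985274 = 19477247322, q_6 = 32·40484112 + 1264001 = 1296755585 → 19477247322/1296755585
APPEND 39: p_7 = 39·19477247322 + 608070689 = 760220716247, q_7 = 39·1296755585 + 40484112 = 50613951927 → 760220716247/50613951927
APPEND 28: p_8 = 28·760220716247 + 19477247322 = 21305657302238, q_8 = 28·50613951927 + 1296755585 = 1418487409541 → 21305657302238/1418487409541
APPEND 8: p_9 = 8·21305657302238 + 760220716247 = 171205479134151, q_9 = 8·1418487409541 + 50613951927 = 11398513228255 → 171205479134151/11398513228255
APPEND 13: p_10 = 13·171205479134151 + 21305657302238 = 2246976886046201, q_10 = 13·11398513228255 + 1418487409541 = 149599159376856 → 2246976886046201/149599159376856
APPEND 23: p_11 = 23·2246976886046201 + 171205479134151 = 51851673858196774, q_11 = 23·149599159376856 + 11398513228255 = 3452179178895943 → 51851673858196774/3452179178895943
APPEND 34: p_12 = 34·51851673858196774 + 2246976886046201 = 1765203888064736517, q_12 = 34·3452179178895943 + 149599159376856 = 117523691241838918 → 1765203888064736517/117523691241838918
APPEND 11: p_13 = 11·1765203888064736517 + 51851673858196774 = 19469094442570298461, q_13 = 11·117523691241838918 + 3452179178895943 = 1296212782839124041 → 19469094442570298461/1296212782839124041
APPEND 20: p_14 = 20·19469094442570298461 + 1765203888064736517 = 391147092739470705737, q_14 = 20·1296212782839124041 + 117523691241838918 = 26041779348024319738 → 391147092739470705737/26041779348024319738
APPEND 49: p_15 = 49·391147092739470705737 + 19469094442570298461 = 19185676638676634879574, q_15 = 49·26041779348024319738 + 1296212782839124041 = 1277343400836030791203 → 19185676638676634879574/1277343400836030791203
APPEND 32: p_16 = 32·19185676638676634879574 + 391147092739470705737 = 614332799530391786852105, q_16 = 32·1277343400836030791203 + 26041779348024319738 = 40901030606101009638234 → 614332799530391786852105/40901030606101009638234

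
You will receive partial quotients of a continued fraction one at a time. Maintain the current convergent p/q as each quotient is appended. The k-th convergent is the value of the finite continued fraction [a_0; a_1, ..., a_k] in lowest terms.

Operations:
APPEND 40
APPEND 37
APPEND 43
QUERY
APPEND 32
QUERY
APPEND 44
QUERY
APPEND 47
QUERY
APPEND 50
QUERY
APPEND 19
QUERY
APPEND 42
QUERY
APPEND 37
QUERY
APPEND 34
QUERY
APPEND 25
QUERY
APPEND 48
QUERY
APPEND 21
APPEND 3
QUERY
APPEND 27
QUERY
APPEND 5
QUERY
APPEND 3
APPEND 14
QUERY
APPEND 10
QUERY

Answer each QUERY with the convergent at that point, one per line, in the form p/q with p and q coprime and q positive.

APPEND 40: p_0 = 40·1 + 0 = 40, q_0 = 40·0 + 1 = 1 → 40/1
APPEND 37: p_1 = 37·40 + 1 = 1481, q_1 = 37·1 + 0 = 37 → 1481/37
APPEND 43: p_2 = 43·1481 + 40 = 63723, q_2 = 43·37 + 1 = 1592 → 63723/1592
APPEND 32: p_3 = 32·63723 + 1481 = 2040617, q_3 = 32·1592 + 37 = 50981 → 2040617/50981
APPEND 44: p_4 = 44·2040617 + 63723 = 89850871, q_4 = 44·50981 + 1592 = 2244756 → 89850871/2244756
APPEND 47: p_5 = 47·89850871 + 2040617 = 4225031554, q_5 = 47·2244756 + 50981 = 105554513 → 4225031554/105554513
APPEND 50: p_6 = 50·4225031554 + 89850871 = 211341428571, q_6 = 50·105554513 + 2244756 = 5279970406 → 211341428571/5279970406
APPEND 19: p_7 = 19·211341428571 + 4225031554 = 4019712174403, q_7 = 19·5279970406 + 105554513 = 100424992227 → 4019712174403/100424992227
APPEND 42: p_8 = 42·4019712174403 + 211341428571 = 169039252753497, q_8 = 42·100424992227 + 5279970406 = 4223129643940 → 169039252753497/4223129643940
APPEND 37: p_9 = 37·169039252753497 + 4019712174403 = 6258472064053792, q_9 = 37·4223129643940 + 100424992227 = 156356221818007 → 6258472064053792/156356221818007
APPEND 34: p_10 = 34·6258472064053792 + 169039252753497 = 212957089430582425, q_10 = 34·156356221818007 + 4223129643940 = 5320334671456178 → 212957089430582425/5320334671456178
APPEND 25: p_11 = 25·212957089430582425 + 6258472064053792 = 5330185707828614417, q_11 = 25·5320334671456178 + 156356221818007 = 133164723008222457 → 5330185707828614417/133164723008222457
APPEND 48: p_12 = 48·5330185707828614417 + 212957089430582425 = 256061871065204074441, q_12 = 48·133164723008222457 + 5320334671456178 = 6397227039066134114 → 256061871065204074441/6397227039066134114
APPEND 21: p_13 = 21·256061871065204074441 + 5330185707828614417 = 5382629478077114177678, q_13 = 21·6397227039066134114 + 133164723008222457 = 134474932543397038851 → 5382629478077114177678/134474932543397038851
APPEND 3: p_14 = 3·5382629478077114177678 + 256061871065204074441 = 16403950305296546607475, q_14 = 3·134474932543397038851 + 6397227039066134114 = 409822024669257250667 → 16403950305296546607475/409822024669257250667
APPEND 27: p_15 = 27·16403950305296546607475 + 5382629478077114177678 = 448289287721083872579503, q_15 = 27·409822024669257250667 + 134474932543397038851 = 11199669598613342806860 → 448289287721083872579503/11199669598613342806860
APPEND 5: p_16 = 5·448289287721083872579503 + 16403950305296546607475 = 2257850388910715909504990, q_16 = 5·11199669598613342806860 + 409822024669257250667 = 56408170017735971284967 → 2257850388910715909504990/56408170017735971284967
APPEND 3: p_17 = 3·2257850388910715909504990 + 448289287721083872579503 = 7221840454453231601094473, q_17 = 3·56408170017735971284967 + 11199669598613342806860 = 180424179651821256661761 → 7221840454453231601094473/180424179651821256661761
APPEND 14: p_18 = 14·7221840454453231601094473 + 2257850388910715909504990 = 103363616751255958324827612, q_18 = 14·180424179651821256661761 + 56408170017735971284967 = 2582346685143233564549621 → 103363616751255958324827612/2582346685143233564549621
APPEND 10: p_19 = 10·103363616751255958324827612 + 7221840454453231601094473 = 1040858007967012814849370593, q_19 = 10·2582346685143233564549621 + 180424179651821256661761 = 26003891031084156902157971 → 1040858007967012814849370593/26003891031084156902157971

63723/1592
2040617/50981
89850871/2244756
4225031554/105554513
211341428571/5279970406
4019712174403/100424992227
169039252753497/4223129643940
6258472064053792/156356221818007
212957089430582425/5320334671456178
5330185707828614417/133164723008222457
256061871065204074441/6397227039066134114
16403950305296546607475/409822024669257250667
448289287721083872579503/11199669598613342806860
2257850388910715909504990/56408170017735971284967
103363616751255958324827612/2582346685143233564549621
1040858007967012814849370593/26003891031084156902157971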